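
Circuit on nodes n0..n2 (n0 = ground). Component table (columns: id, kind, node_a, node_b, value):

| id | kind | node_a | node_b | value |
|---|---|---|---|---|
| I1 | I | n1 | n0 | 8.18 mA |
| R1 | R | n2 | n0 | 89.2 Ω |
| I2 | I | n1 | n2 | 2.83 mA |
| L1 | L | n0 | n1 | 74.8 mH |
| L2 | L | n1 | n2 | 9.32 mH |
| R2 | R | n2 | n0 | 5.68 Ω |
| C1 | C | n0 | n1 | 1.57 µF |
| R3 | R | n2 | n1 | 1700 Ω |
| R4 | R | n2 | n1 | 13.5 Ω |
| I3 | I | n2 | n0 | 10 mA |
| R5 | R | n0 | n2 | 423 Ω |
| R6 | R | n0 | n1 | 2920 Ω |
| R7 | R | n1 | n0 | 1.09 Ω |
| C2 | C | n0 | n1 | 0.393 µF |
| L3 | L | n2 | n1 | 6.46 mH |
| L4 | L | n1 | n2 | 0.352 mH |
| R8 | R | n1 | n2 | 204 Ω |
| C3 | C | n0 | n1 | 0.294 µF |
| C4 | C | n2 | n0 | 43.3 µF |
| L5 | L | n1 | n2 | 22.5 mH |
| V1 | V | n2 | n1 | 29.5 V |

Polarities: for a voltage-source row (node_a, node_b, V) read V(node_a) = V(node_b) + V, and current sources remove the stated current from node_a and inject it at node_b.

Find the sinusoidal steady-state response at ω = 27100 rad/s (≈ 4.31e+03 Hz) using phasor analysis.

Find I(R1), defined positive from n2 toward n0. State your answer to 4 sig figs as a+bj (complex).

Element admittances at ω=27100 rad/s:
  I1: injects 0.00818 A into n0 (from n1)
  Y(R1) = 0.01121+0.000j S between n2,n0
  I2: injects 0.00283 A into n2 (from n1)
  Y(L1) = 0.000-0.0004933j S between n0,n1
  Y(L2) = 0.000-0.003959j S between n1,n2
  Y(R2) = 0.1761+0.000j S between n2,n0
  Y(C1) = 0.000+0.04255j S between n0,n1
  Y(R3) = 0.0005882+0.000j S between n2,n1
  Y(R4) = 0.07407+0.000j S between n2,n1
  I3: injects 0.01 A into n0 (from n2)
  Y(R5) = 0.002364+0.000j S between n0,n2
  Y(R6) = 0.0003425+0.000j S between n0,n1
  Y(R7) = 0.9174+0.000j S between n1,n0
  Y(C2) = 0.000+0.01065j S between n0,n1
  Y(L3) = 0.000-0.005712j S between n2,n1
  Y(L4) = 0.000-0.1048j S between n1,n2
  Y(R8) = 0.004902+0.000j S between n1,n2
  Y(C3) = 0.000+0.007967j S between n0,n1
  Y(C4) = 0.000+1.173j S between n2,n0
  Y(L5) = 0.000-0.001640j S between n1,n2
  V1: constraint V(n2)−V(n1) = 29.5
Assemble and solve the 3×3 MNA system:
  V(n1)=-17.80-11.42j  V(n2)=11.70-11.42j
  i(V1)=-17.98-8.138j

0.1312-0.1281j A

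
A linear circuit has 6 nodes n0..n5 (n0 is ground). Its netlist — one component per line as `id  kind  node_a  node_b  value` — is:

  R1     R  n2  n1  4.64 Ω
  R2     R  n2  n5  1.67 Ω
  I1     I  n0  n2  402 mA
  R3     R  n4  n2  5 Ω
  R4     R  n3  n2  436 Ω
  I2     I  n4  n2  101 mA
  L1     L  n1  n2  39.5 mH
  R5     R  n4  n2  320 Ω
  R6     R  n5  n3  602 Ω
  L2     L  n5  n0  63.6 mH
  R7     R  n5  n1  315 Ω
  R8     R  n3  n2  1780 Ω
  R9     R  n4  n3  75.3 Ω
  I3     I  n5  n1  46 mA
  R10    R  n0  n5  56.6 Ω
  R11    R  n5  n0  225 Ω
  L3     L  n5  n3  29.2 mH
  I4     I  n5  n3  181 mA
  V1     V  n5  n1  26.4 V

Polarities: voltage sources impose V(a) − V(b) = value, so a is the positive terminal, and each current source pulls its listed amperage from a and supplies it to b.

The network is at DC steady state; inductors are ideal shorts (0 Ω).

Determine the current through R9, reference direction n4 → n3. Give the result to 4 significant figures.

-0.3353 A

Apply KCL at each of the 5 non-ground nodes and solve the resulting linear system.
Node n1: branches {R1, L1, R7, I3, V1} → V_1 = -26.40
Node n2: branches {R1, R2, I1, R3, R4, I2, L1, R5, R8} → V_2 = -26.40
Node n3: branches {R4, R6, R8, R9, L3, I4} → V_3 = 0.000
Node n4: branches {R3, I2, R5, R9} → V_4 = -25.25
Node n5: branches {R2, R6, L2, R7, I3, R10, R11, L3, I4, V1} → V_5 = 0.000
Source currents: i(L1)=-16.62, i(L2)=0.4020, i(L3)=0.2297, i(V1)=-16.75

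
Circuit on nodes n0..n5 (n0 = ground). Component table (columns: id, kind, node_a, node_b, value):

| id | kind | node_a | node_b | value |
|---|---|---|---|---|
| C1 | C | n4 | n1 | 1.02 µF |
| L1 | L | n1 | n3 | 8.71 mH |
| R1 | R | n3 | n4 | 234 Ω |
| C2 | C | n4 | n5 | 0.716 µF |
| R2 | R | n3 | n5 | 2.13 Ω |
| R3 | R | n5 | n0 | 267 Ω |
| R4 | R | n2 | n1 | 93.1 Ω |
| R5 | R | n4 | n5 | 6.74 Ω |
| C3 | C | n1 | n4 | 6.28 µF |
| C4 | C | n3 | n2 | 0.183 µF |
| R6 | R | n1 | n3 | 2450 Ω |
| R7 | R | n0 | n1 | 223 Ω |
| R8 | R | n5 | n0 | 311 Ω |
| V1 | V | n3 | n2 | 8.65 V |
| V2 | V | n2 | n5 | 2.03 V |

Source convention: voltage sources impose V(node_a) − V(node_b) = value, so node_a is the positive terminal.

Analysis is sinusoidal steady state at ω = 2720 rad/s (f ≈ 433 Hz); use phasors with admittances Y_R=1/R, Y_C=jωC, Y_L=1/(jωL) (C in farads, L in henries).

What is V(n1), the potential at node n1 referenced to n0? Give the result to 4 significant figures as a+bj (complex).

8.172-5.180j V

MNA unknowns: 5 node voltages V₁..V_5 plus 2 source currents (V1, V2)
C1: Y=0.000+0.002774j on G[4,1]
L1: Y=0.000-0.04221j on G[1,3]
R1: Y=0.004274+0.000j on G[3,4]
C2: Y=0.000+0.001948j on G[4,5]
R2: Y=0.4695+0.000j on G[3,5]
R3: Y=0.003745+0.000j on G[5,0]
R4: Y=0.01074+0.000j on G[2,1]
R5: Y=0.1484+0.000j on G[4,5]
C3: Y=0.000+0.01708j on G[1,4]
C4: Y=0.000+0.0004978j on G[3,2]
R6: Y=0.0004082+0.000j on G[1,3]
R7: Y=0.004484+0.000j on G[0,1]
R8: Y=0.003215+0.000j on G[5,0]
V1: row V3−V2=8.65, i_V1 at 3,2
V2: row V2−V5=2.03, i_V2 at 2,5
solve → V1=8.172-5.180j, V2=-3.235+3.337j, V3=5.415+3.337j, V4=-3.641+4.853j, V5=-5.265+3.337j
aux → i_V1=-5.411-0.1177j, i_V2=-5.289-0.2049j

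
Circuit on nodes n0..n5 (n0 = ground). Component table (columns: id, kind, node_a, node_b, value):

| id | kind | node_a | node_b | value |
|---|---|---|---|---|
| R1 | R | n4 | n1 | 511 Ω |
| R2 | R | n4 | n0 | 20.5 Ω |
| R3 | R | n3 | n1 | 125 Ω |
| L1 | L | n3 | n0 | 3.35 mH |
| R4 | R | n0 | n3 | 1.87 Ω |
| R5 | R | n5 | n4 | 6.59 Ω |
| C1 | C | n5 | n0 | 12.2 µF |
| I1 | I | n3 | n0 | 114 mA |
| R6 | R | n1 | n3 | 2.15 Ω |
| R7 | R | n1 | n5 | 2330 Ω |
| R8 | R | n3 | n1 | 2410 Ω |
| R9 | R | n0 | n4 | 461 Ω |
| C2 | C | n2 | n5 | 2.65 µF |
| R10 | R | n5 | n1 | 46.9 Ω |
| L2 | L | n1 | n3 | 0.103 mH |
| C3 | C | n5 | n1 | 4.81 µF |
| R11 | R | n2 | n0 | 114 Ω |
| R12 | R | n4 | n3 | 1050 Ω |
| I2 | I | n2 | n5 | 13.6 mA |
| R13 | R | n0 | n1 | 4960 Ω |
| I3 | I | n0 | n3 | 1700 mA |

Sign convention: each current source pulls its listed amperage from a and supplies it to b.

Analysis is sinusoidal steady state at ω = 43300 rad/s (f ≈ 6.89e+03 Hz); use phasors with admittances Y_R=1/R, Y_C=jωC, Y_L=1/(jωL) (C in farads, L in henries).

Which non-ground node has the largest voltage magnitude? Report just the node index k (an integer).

Element admittances at ω=43300 rad/s:
  Y(R1) = 0.001957+0.000j S between n4,n1
  Y(R2) = 0.04878+0.000j S between n4,n0
  Y(R3) = 0.008000+0.000j S between n3,n1
  Y(L1) = 0.000-0.006894j S between n3,n0
  Y(R4) = 0.5348+0.000j S between n0,n3
  Y(R5) = 0.1517+0.000j S between n5,n4
  Y(C1) = 0.000+0.5283j S between n5,n0
  I1: injects 0.114 A into n0 (from n3)
  Y(R6) = 0.4651+0.000j S between n1,n3
  Y(R7) = 0.0004292+0.000j S between n1,n5
  Y(R8) = 0.0004149+0.000j S between n3,n1
  Y(R9) = 0.002169+0.000j S between n0,n4
  Y(C2) = 0.000+0.1147j S between n2,n5
  Y(R10) = 0.02132+0.000j S between n5,n1
  Y(L2) = 0.000-0.2242j S between n1,n3
  Y(C3) = 0.000+0.2083j S between n5,n1
  Y(R11) = 0.008772+0.000j S between n2,n0
  Y(R12) = 0.0009524+0.000j S between n4,n3
  I2: injects 0.0136 A into n5 (from n2)
  Y(R13) = 0.0002016+0.000j S between n0,n1
  I3: injects 1.7 A into n3 (from n0)
Assemble and solve the 5×5 MNA system:
  V(n1)=2.373-1.361j  V(n2)=0.6809-0.2278j  V(n3)=2.518-0.5892j  V(n4)=0.5240-0.3097j  V(n5)=0.6635-0.3984j

1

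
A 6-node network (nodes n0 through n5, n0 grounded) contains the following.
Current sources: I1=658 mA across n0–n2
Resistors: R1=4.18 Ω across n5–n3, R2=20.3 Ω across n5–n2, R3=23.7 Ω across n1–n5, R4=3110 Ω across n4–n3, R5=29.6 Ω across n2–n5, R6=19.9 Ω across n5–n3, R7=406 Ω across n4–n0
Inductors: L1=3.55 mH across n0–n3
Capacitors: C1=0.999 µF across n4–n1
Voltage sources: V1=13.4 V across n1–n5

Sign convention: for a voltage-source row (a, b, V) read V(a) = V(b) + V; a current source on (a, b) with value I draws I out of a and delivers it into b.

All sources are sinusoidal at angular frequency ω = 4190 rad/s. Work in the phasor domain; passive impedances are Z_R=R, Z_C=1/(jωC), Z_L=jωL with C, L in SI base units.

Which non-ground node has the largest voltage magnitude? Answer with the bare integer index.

1

Element admittances at ω=4190 rad/s:
  I1: injects 0.658 A into n2 (from n0)
  Y(R1) = 0.2392+0.000j S between n5,n3
  Y(R2) = 0.04926+0.000j S between n5,n2
  Y(R3) = 0.04219+0.000j S between n1,n5
  Y(L1) = 0.000-0.06723j S between n0,n3
  Y(R4) = 0.0003215+0.000j S between n4,n3
  Y(R5) = 0.03378+0.000j S between n2,n5
  Y(R6) = 0.05025+0.000j S between n5,n3
  Y(C1) = 0.000+0.004186j S between n4,n1
  Y(R7) = 0.002463+0.000j S between n4,n0
  V1: constraint V(n1)−V(n5) = 13.4
Assemble and solve the 6×6 MNA system:
  V(n1)=16.12+9.391j  V(n2)=10.65+9.391j  V(n3)=0.5223+9.517j  V(n4)=7.373+14.26j  V(n5)=2.725+9.391j
  i(V1)=-0.5858-0.03664j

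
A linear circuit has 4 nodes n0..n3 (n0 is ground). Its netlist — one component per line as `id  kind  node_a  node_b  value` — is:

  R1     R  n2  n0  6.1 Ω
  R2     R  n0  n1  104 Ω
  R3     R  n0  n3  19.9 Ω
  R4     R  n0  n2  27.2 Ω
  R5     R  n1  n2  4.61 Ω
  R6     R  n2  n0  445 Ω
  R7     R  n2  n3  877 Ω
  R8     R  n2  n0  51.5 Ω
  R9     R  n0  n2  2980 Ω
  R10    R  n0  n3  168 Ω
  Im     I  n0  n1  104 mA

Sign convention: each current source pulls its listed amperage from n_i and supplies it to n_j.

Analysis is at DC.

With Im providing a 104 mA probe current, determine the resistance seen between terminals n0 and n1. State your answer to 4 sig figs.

R_eq = 8.349 Ω

MNA unknowns: 3 node voltages V₁..V_3
R1: Y=0.1639 on G[2,0]
R2: Y=0.009615 on G[0,1]
R3: Y=0.05025 on G[0,3]
R4: Y=0.03676 on G[0,2]
R5: Y=0.2169 on G[1,2]
R6: Y=0.002247 on G[2,0]
R7: Y=0.001140 on G[2,3]
R8: Y=0.01942 on G[2,0]
R9: Y=0.0003356 on G[0,2]
R10: Y=0.005952 on G[0,3]
Im: z[0]−=0.104, z[1]+=0.104
solve → V1=0.8683, V2=0.4274, V3=0.008498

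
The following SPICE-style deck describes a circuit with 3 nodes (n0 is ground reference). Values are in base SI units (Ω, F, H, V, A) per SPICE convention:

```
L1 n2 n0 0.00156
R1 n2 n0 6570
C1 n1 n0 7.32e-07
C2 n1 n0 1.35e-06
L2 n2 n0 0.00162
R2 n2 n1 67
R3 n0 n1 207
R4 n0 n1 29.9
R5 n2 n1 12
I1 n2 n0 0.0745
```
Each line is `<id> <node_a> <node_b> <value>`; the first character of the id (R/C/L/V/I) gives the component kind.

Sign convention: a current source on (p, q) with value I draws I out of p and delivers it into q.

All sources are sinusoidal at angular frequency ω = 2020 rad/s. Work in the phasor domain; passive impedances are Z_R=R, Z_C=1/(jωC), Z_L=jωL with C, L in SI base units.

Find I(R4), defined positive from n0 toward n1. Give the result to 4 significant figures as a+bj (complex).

0.0002175+0.002876j A

Apply KCL at each of the 2 non-ground nodes and solve the resulting linear system.
Node n1: branches {C1, C2, R2, R3, R4, R5} → V_1 = -0.006504-0.08600j
Node n2: branches {L1, R1, L2, R2, R5, I1} → V_2 = -0.005357-0.1198j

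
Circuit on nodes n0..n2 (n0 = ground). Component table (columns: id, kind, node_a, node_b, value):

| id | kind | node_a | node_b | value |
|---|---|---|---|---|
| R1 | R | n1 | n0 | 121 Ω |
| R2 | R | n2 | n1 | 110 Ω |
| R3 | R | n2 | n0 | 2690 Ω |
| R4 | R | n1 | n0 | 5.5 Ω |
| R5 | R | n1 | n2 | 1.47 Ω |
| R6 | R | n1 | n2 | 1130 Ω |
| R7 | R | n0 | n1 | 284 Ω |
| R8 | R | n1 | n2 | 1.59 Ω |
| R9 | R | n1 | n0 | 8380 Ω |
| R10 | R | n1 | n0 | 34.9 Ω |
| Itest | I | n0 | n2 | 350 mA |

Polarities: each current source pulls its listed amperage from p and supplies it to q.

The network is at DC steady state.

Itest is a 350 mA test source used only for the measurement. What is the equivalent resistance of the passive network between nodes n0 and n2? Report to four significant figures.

Apply KCL at each of the 2 non-ground nodes and solve the resulting linear system.
Node n1: branches {R1, R2, R4, R5, R6, R7, R8, R9, R10} → V_1 = 1.571
Node n2: branches {R2, R3, R5, R6, R8, Itest} → V_2 = 1.836

R_eq = 5.245 Ω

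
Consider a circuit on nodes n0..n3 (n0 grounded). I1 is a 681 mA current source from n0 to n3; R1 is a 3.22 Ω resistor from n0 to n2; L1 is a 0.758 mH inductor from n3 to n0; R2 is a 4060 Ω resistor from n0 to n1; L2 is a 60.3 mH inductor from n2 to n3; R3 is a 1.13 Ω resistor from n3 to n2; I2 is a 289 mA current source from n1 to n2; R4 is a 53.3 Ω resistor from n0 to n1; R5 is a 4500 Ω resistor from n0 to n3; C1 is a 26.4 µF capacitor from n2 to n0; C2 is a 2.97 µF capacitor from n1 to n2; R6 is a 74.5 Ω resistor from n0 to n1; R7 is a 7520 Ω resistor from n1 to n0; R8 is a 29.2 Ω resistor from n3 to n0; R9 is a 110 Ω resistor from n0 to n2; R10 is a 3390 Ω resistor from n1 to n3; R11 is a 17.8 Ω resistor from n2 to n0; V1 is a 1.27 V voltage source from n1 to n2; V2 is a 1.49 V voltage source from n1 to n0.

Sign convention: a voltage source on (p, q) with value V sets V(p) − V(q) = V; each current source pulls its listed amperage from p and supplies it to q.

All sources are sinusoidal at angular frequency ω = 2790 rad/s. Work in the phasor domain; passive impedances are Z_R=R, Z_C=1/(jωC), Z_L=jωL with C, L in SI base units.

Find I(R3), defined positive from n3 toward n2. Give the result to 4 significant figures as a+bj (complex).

Element admittances at ω=2790 rad/s:
  I1: injects 0.681 A into n3 (from n0)
  Y(R1) = 0.3106+0.000j S between n0,n2
  Y(L1) = 0.000-0.4729j S between n3,n0
  Y(R2) = 0.0002463+0.000j S between n0,n1
  Y(L2) = 0.000-0.005944j S between n2,n3
  Y(R3) = 0.8850+0.000j S between n3,n2
  I2: injects 0.289 A into n2 (from n1)
  Y(R4) = 0.01876+0.000j S between n0,n1
  Y(R5) = 0.0002222+0.000j S between n0,n3
  Y(C1) = 0.000+0.07366j S between n2,n0
  Y(C2) = 0.000+0.008286j S between n1,n2
  Y(R6) = 0.01342+0.000j S between n0,n1
  Y(R7) = 0.0001330+0.000j S between n1,n0
  Y(R8) = 0.03425+0.000j S between n3,n0
  Y(R9) = 0.009091+0.000j S between n0,n2
  Y(R10) = 0.0002950+0.000j S between n1,n3
  Y(R11) = 0.05618+0.000j S between n2,n0
  V1: constraint V(n1)−V(n2) = 1.27
  V2: constraint V(n1)−V(n0) = 1.49
Assemble and solve the 5×5 MNA system:
  V(n1)=1.490+0.000j  V(n2)=0.2200+0.000j  V(n3)=0.7501+0.3891j
  i(V1)=-0.6777-0.3355j  i(V2)=0.3400+0.3251j

0.4691+0.3443j A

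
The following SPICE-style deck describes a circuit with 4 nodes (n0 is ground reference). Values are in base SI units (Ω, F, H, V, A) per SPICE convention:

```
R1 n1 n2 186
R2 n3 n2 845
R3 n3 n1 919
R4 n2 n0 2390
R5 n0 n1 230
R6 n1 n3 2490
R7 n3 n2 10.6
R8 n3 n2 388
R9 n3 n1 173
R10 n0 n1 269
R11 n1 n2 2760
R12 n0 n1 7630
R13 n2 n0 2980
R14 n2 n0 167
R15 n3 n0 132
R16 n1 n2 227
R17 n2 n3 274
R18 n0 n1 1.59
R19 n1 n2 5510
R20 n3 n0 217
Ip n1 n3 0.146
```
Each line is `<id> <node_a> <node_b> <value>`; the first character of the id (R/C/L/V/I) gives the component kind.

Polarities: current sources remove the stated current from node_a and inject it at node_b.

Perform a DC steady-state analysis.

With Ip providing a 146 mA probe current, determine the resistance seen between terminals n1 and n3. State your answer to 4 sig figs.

Apply KCL at each of the 3 non-ground nodes and solve the resulting linear system.
Node n1: branches {R1, R3, R5, R6, R9, R10, R11, R12, R16, R18, R19, Ip} → V_1 = -0.1191
Node n2: branches {R1, R2, R4, R7, R8, R11, R13, R14, R16, R17, R19} → V_2 = 3.611
Node n3: branches {R2, R3, R6, R7, R8, R9, R15, R17, R20, Ip} → V_3 = 4.229

R_eq = 29.78 Ω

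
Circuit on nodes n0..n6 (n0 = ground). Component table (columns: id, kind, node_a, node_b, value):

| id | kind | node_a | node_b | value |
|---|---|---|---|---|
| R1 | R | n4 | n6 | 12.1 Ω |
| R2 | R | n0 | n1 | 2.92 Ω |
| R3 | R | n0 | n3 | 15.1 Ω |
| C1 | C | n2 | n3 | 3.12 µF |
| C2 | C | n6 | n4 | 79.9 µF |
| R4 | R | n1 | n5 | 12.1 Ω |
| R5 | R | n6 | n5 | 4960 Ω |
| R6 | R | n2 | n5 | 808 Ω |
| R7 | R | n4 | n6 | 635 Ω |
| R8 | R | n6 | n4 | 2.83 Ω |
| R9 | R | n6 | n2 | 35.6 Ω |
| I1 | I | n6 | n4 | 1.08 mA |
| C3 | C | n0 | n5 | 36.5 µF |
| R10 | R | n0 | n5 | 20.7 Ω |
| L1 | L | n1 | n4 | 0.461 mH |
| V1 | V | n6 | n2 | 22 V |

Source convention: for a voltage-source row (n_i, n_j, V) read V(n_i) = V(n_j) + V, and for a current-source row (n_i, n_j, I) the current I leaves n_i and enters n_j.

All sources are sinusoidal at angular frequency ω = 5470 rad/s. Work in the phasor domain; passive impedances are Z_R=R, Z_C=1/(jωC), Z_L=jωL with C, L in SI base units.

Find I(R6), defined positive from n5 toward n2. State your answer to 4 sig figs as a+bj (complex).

0.02746-0.001579j A

MNA unknowns: 6 node voltages V₁..V_6 plus 1 source current (V1)
R1: Y=0.08264+0.000j on G[4,6]
R2: Y=0.3425+0.000j on G[0,1]
R3: Y=0.06623+0.000j on G[0,3]
C1: Y=0.000+0.01707j on G[2,3]
C2: Y=0.000+0.4371j on G[6,4]
R4: Y=0.08264+0.000j on G[1,5]
R5: Y=0.0002016+0.000j on G[6,5]
R6: Y=0.001238+0.000j on G[2,5]
R7: Y=0.001575+0.000j on G[4,6]
R8: Y=0.3534+0.000j on G[6,4]
R9: Y=0.02809+0.000j on G[6,2]
I1: z[6]−=0.00108, z[4]+=0.00108
C3: Y=0.000+0.1997j on G[0,5]
R10: Y=0.04831+0.000j on G[0,5]
L1: Y=0.000-0.3966j on G[1,4]
V1: row V6−V2=22, i_V1 at 6,2
solve → V1=0.3812+0.8365j, V2=-21.93+1.425j, V3=-1.710-5.211j, V4=-0.4845+1.191j, V5=0.2577+0.1490j, V6=0.06759+1.425j
aux → i_V1=-0.7587-0.3435j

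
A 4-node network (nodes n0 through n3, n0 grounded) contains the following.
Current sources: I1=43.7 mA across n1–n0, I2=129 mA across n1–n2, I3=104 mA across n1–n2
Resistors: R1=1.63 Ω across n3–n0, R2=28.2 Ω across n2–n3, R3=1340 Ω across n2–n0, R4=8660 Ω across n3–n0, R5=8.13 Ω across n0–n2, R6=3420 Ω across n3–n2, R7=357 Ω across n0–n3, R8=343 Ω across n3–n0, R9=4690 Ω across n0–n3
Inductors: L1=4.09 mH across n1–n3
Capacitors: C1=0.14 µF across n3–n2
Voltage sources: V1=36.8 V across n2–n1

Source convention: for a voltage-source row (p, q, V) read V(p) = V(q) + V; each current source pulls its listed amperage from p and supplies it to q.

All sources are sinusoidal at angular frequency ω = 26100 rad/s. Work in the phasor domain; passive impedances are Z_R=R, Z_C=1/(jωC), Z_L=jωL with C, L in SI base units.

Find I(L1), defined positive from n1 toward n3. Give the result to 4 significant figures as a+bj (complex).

-0.02331+0.3462j A

MNA unknowns: 3 node voltages V₁..V_3 plus 1 source current (V1)
I1: z[1]−=0.0437, z[0]+=0.0437
R1: Y=0.6135+0.000j on G[3,0]
I2: z[1]−=0.129, z[2]+=0.129
R2: Y=0.03546+0.000j on G[2,3]
R3: Y=0.0007463+0.000j on G[2,0]
R4: Y=0.0001155+0.000j on G[3,0]
R5: Y=0.1230+0.000j on G[0,2]
R6: Y=0.0002924+0.000j on G[3,2]
L1: Y=0.000-0.009368j on G[1,3]
R7: Y=0.002801+0.000j on G[0,3]
R8: Y=0.002915+0.000j on G[3,0]
R9: Y=0.0002132+0.000j on G[0,3]
I3: z[1]−=0.104, z[2]+=0.104
C1: Y=0.000+0.003654j on G[3,2]
V1: row V2−V1=36.8, i_V1 at 2,1
solve → V1=-36.99-2.074j, V2=-0.1920-2.074j, V3=-0.03218+0.4143j
aux → i_V1=0.2534+0.3462j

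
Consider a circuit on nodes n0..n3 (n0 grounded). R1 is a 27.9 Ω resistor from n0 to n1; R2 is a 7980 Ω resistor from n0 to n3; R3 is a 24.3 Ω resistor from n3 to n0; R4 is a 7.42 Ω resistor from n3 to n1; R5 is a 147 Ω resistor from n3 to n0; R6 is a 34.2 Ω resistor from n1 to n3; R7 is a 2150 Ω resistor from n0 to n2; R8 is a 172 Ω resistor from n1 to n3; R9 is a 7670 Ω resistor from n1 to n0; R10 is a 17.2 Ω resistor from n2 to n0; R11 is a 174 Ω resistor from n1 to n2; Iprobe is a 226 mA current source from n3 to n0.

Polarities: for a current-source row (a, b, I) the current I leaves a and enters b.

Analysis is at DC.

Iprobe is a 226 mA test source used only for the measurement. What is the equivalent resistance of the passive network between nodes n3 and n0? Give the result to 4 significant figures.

Element admittances at DC:
  Y(R1) = 0.03584 S between n0,n1
  Y(R2) = 0.0001253 S between n0,n3
  Y(R3) = 0.04115 S between n3,n0
  Y(R4) = 0.1348 S between n3,n1
  Y(R5) = 0.006803 S between n3,n0
  Y(R6) = 0.02924 S between n1,n3
  Y(R7) = 0.0004651 S between n0,n2
  Y(R8) = 0.005814 S between n1,n3
  Y(R9) = 0.0001304 S between n1,n0
  Y(R10) = 0.05814 S between n2,n0
  Y(R11) = 0.005747 S between n1,n2
  Iprobe: injects 0.226 A into n0 (from n3)
Assemble and solve the 3×3 MNA system:
  V(n1)=-2.239  V(n2)=-0.1999  V(n3)=-2.782

R_eq = 12.31 Ω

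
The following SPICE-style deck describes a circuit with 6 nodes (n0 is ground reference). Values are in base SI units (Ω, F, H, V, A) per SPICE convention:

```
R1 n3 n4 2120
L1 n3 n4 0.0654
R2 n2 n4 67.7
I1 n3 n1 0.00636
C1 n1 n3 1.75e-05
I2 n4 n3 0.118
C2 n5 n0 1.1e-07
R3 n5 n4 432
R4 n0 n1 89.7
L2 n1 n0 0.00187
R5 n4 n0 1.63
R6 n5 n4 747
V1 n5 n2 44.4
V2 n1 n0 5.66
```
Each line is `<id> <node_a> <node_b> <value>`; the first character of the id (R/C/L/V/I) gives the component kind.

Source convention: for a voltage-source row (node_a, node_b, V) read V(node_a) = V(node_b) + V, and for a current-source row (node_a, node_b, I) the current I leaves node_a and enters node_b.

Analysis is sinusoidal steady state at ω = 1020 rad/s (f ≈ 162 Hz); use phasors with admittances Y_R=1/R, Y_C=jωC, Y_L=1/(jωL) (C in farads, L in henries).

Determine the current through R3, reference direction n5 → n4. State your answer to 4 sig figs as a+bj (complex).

Apply KCL at each of the 5 non-ground nodes and solve the resulting linear system.
Node n1: branches {I1, C1, R4, L2, V2} → V_1 = 5.660+0.000j
Node n2: branches {R2, V1} → V_2 = -9.578-1.318j
Node n3: branches {R1, L1, I1, C1, I2} → V_3 = 43.45-25.95j
Node n4: branches {R1, L1, R2, I2, R3, R5, R6} → V_4 = -0.7657-1.106j
Node n5: branches {C2, R3, R6, V1} → V_5 = 34.82-1.318j
Source currents: i(V1)=-0.1302-0.003132j, i(V2)=0.4065+3.642j

0.08238-0.0004909j A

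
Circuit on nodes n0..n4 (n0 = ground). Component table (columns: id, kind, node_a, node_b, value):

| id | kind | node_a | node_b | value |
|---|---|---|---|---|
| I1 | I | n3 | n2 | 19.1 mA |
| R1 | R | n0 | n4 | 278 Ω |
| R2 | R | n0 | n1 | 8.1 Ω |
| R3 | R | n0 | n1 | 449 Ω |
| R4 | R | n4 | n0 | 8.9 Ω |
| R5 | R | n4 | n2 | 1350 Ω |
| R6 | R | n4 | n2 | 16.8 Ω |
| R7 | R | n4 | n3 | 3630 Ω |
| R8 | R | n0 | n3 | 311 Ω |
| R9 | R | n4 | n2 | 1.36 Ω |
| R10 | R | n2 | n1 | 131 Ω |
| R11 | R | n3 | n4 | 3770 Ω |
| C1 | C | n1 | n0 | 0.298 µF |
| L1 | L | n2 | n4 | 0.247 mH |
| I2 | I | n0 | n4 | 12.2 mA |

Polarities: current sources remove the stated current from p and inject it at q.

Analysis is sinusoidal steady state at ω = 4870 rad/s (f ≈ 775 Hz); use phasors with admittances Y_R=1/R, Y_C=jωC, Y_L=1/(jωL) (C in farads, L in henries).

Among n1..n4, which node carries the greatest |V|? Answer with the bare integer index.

MNA unknowns: 4 node voltages V₁..V_4
I1: z[3]−=0.0191, z[2]+=0.0191
R1: Y=0.003597+0.000j on G[0,4]
R2: Y=0.1235+0.000j on G[0,1]
R3: Y=0.002227+0.000j on G[0,1]
R4: Y=0.1124+0.000j on G[4,0]
R5: Y=0.0007407+0.000j on G[4,2]
R6: Y=0.05952+0.000j on G[4,2]
R7: Y=0.0002755+0.000j on G[4,3]
R8: Y=0.003215+0.000j on G[0,3]
R9: Y=0.7353+0.000j on G[4,2]
R10: Y=0.007634+0.000j on G[2,1]
R11: Y=0.0002653+0.000j on G[3,4]
C1: Y=0.000+0.001451j on G[1,0]
L1: Y=0.000-0.8313j on G[2,4]
I2: z[0]−=0.0122, z[4]+=0.0122
solve → V1=0.01379+0.0004349j, V2=0.2408+0.01022j, V3=-5.052-9.235e-05j, V4=0.2304-0.0006415j

3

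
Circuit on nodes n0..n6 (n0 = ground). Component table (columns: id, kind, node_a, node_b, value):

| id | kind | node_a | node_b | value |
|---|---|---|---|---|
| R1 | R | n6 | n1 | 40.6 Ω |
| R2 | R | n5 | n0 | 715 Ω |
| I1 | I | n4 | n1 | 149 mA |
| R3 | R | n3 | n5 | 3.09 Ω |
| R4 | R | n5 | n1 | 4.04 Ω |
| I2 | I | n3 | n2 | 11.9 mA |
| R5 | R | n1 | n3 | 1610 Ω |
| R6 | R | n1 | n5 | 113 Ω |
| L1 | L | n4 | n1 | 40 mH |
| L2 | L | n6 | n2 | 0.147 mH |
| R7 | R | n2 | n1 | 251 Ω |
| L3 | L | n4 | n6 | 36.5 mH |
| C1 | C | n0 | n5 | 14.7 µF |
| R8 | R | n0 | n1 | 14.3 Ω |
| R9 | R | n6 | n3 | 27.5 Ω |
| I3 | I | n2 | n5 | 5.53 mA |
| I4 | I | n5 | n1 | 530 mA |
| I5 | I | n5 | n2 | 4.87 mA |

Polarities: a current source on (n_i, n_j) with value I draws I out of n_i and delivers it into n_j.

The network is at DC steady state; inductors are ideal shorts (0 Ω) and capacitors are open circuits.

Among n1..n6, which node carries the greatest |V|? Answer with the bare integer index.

Element admittances at DC:
  Y(R1) = 0.02463 S between n6,n1
  Y(R2) = 0.001399 S between n5,n0
  I1: injects 0.149 A into n1 (from n4)
  Y(R3) = 0.3236 S between n3,n5
  Y(R4) = 0.2475 S between n5,n1
  I2: injects 0.0119 A into n2 (from n3)
  Y(R5) = 0.0006211 S between n1,n3
  Y(R6) = 0.008850 S between n1,n5
  L1: short n4↔n1 (DC inductor)
  L2: short n6↔n2 (DC inductor)
  Y(R7) = 0.003984 S between n2,n1
  L3: short n4↔n6 (DC inductor)
  Y(C1) = 0.000 S between n0,n5
  Y(R8) = 0.06993 S between n0,n1
  Y(R9) = 0.03636 S between n6,n3
  I3: injects 0.00553 A into n5 (from n2)
  I4: injects 0.53 A into n1 (from n5)
  I5: injects 0.00487 A into n2 (from n5)
Assemble and solve the 9×9 MNA system:
  V(n1)=0.03639  V(n2)=0.03639  V(n3)=-1.662  V(n4)=0.03639  V(n5)=-1.820  V(n6)=0.03639
  i(L1)=-0.1995  i(L2)=-0.01124  i(L3)=0.05053

5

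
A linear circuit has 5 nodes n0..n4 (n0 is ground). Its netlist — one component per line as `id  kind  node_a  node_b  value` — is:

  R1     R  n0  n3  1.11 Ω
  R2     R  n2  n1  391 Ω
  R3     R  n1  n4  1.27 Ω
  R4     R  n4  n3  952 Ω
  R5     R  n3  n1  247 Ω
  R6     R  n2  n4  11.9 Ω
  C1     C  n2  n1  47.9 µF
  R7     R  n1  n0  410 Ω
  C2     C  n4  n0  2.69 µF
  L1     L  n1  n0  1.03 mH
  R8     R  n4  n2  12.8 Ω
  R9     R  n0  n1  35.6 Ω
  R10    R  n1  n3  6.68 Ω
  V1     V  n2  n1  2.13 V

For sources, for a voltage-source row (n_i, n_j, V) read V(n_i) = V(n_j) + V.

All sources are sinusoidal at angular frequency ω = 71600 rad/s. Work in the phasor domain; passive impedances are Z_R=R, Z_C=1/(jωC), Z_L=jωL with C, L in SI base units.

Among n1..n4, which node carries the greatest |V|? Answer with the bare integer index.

2

Apply KCL at each of the 4 non-ground nodes and solve the resulting linear system.
Node n1: branches {R2, R3, R5, C1, R7, L1, R9, R10, V1} → V_1 = -0.2061-0.1595j
Node n2: branches {R2, R6, C1, R8, V1} → V_2 = 1.924-0.1595j
Node n3: branches {R1, R4, R5, R10} → V_3 = -0.02989-0.02341j
Node n4: branches {R3, R4, R6, C2, R8} → V_4 = 0.1203-0.1837j
Source currents: i(V1)=-0.2979-7.309j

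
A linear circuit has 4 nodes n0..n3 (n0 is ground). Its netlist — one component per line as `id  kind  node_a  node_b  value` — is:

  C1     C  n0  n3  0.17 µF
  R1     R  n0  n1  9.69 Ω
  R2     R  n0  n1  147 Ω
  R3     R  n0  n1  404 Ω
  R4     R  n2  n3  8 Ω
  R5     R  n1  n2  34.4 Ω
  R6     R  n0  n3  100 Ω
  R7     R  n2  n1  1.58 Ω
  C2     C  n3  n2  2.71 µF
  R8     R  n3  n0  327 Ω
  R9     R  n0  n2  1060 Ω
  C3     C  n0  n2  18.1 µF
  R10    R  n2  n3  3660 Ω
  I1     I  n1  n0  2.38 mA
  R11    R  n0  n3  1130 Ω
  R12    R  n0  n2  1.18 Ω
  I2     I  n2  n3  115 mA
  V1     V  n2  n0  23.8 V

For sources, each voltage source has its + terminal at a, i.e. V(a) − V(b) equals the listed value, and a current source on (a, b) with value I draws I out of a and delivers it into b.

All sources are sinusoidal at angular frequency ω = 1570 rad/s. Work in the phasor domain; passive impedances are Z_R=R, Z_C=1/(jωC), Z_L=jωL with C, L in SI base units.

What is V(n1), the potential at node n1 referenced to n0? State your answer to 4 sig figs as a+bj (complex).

20.34+0.000j V

Element admittances at ω=1570 rad/s:
  Y(C1) = 0.000+0.0002669j S between n0,n3
  Y(R1) = 0.1032+0.000j S between n0,n1
  Y(R2) = 0.006803+0.000j S between n0,n1
  Y(R3) = 0.002475+0.000j S between n0,n1
  Y(R4) = 0.1250+0.000j S between n2,n3
  Y(R5) = 0.02907+0.000j S between n1,n2
  Y(R6) = 0.01000+0.000j S between n0,n3
  Y(R7) = 0.6329+0.000j S between n2,n1
  Y(C2) = 0.000+0.004255j S between n3,n2
  Y(R8) = 0.003058+0.000j S between n3,n0
  Y(R9) = 0.0009434+0.000j S between n0,n2
  Y(C3) = 0.000+0.02842j S between n0,n2
  Y(R10) = 0.0002732+0.000j S between n2,n3
  I1: injects 0.00238 A into n0 (from n1)
  Y(R11) = 0.0008850+0.000j S between n0,n3
  Y(R12) = 0.8475+0.000j S between n0,n2
  I2: injects 0.115 A into n3 (from n2)
  V1: constraint V(n2)−V(n0) = 23.8
Assemble and solve the 4×4 MNA system:
  V(n1)=20.34+0.000j  V(n2)=23.80+0.000j  V(n3)=22.24+0.004956j
  i(V1)=-22.79-0.6823j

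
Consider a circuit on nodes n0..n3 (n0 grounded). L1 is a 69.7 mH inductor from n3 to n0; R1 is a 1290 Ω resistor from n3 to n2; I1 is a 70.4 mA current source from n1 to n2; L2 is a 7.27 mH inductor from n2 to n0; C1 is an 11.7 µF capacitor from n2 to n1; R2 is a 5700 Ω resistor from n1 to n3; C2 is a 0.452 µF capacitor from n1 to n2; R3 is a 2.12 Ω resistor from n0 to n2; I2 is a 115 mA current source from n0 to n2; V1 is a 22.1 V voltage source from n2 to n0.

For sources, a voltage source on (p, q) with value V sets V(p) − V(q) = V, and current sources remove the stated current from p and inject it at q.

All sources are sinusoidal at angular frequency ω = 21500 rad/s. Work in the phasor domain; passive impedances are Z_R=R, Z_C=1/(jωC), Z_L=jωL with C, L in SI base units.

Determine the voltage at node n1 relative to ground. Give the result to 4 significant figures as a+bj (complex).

22.11+0.2744j V

MNA unknowns: 3 node voltages V₁..V_3 plus 1 source current (V1)
L1: Y=0.000-0.0006673j on G[3,0]
R1: Y=0.0007752+0.000j on G[3,2]
I1: z[1]−=0.0704, z[2]+=0.0704
L2: Y=0.000-0.006398j on G[2,0]
C1: Y=0.000+0.2515j on G[2,1]
R2: Y=0.0001754+0.000j on G[1,3]
C2: Y=0.000+0.009718j on G[1,2]
R3: Y=0.4717+0.000j on G[0,2]
I2: z[0]−=0.115, z[2]+=0.115
V1: row V2−V0=22.1, i_V1 at 2,0
solve → V1=22.11+0.2744j, V2=22.10+0.000j, V3=14.78+10.43j
aux → i_V1=-10.32+0.1513j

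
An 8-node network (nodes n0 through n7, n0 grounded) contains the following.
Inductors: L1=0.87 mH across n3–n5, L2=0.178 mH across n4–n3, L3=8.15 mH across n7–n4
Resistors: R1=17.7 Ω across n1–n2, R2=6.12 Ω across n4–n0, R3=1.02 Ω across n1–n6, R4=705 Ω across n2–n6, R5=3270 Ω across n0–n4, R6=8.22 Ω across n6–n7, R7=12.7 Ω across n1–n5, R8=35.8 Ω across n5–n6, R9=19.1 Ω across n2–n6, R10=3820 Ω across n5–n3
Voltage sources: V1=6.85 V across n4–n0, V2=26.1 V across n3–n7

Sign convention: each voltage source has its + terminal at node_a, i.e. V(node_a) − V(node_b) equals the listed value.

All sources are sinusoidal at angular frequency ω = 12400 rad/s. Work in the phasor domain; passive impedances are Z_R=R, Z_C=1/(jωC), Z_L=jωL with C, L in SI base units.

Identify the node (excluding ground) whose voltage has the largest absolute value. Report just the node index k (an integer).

7

MNA unknowns: 7 node voltages V₁..V_7 plus 2 source currents (V1, V2)
L1: Y=0.000-0.09270j on G[3,5]
R1: Y=0.05650+0.000j on G[1,2]
L2: Y=0.000-0.4531j on G[4,3]
R2: Y=0.1634+0.000j on G[4,0]
R3: Y=0.9804+0.000j on G[1,6]
R4: Y=0.001418+0.000j on G[2,6]
R5: Y=0.0003058+0.000j on G[0,4]
R6: Y=0.1217+0.000j on G[6,7]
R7: Y=0.07874+0.000j on G[1,5]
R8: Y=0.02793+0.000j on G[5,6]
L3: Y=0.000-0.009895j on G[7,4]
R9: Y=0.05236+0.000j on G[2,6]
R10: Y=0.0002618+0.000j on G[5,3]
V1: row V4−V0=6.85, i_V1 at 4,0
V2: row V3−V7=26.1, i_V2 at 3,7
solve → V1=-9.196-5.643j, V2=-9.568-5.422j, V3=7.408+0.000j, V4=6.850+0.000j, V5=0.5645-11.44j, V6=-9.959-5.190j, V7=-18.69+0.000j
aux → i_V1=-1.121+0.000j, i_V2=-1.062+0.8841j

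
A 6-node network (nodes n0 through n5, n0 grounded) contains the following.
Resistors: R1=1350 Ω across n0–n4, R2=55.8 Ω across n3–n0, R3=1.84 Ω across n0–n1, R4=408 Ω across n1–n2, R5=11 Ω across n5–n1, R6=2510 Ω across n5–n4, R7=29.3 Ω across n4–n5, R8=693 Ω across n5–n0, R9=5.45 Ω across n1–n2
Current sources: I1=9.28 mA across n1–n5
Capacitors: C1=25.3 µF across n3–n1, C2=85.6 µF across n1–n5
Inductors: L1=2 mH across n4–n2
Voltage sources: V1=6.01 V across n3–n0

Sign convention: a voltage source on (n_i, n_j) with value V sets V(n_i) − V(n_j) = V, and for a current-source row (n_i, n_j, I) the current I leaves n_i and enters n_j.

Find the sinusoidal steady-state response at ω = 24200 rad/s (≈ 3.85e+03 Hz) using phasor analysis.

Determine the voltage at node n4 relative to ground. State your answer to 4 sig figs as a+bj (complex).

Element admittances at ω=24200 rad/s:
  Y(R1) = 0.0007407+0.000j S between n0,n4
  I1: injects 0.00928 A into n5 (from n1)
  Y(R2) = 0.01792+0.000j S between n3,n0
  Y(C1) = 0.000+0.6123j S between n3,n1
  Y(R3) = 0.5435+0.000j S between n0,n1
  Y(R4) = 0.002451+0.000j S between n1,n2
  Y(R5) = 0.09091+0.000j S between n5,n1
  Y(C2) = 0.000+2.072j S between n1,n5
  Y(R6) = 0.0003984+0.000j S between n5,n4
  Y(R7) = 0.03413+0.000j S between n4,n5
  Y(R8) = 0.001443+0.000j S between n5,n0
  Y(L1) = 0.000-0.02066j S between n4,n2
  Y(R9) = 0.1835+0.000j S between n1,n2
  V1: constraint V(n3)−V(n0) = 6.01
Assemble and solve the 6×6 MNA system:
  V(n1)=3.350+2.985j  V(n2)=3.341+2.987j  V(n3)=6.010+0.000j  V(n4)=3.322+2.909j  V(n5)=3.346+2.983j
  i(V1)=-1.935-1.629j

3.322+2.909j V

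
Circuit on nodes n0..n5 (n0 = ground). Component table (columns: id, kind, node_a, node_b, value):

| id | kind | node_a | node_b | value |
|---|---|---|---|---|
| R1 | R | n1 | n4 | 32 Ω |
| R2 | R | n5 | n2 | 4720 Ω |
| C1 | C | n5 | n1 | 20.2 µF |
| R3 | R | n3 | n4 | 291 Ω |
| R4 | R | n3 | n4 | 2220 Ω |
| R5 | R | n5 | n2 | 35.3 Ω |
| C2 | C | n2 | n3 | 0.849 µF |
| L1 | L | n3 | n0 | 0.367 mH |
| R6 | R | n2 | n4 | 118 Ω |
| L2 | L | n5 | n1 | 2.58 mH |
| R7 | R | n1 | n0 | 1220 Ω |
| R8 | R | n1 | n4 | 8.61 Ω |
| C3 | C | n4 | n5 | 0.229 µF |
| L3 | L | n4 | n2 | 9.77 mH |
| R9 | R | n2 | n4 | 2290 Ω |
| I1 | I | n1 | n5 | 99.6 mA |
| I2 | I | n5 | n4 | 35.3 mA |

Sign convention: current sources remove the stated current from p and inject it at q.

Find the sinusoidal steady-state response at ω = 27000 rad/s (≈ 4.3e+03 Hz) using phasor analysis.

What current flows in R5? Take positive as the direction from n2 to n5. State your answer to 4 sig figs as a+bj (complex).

0.002086+0.0006887j A

Apply KCL at each of the 5 non-ground nodes and solve the resulting linear system.
Node n1: branches {R1, C1, L2, R7, R8, I1} → V_1 = -0.09856+0.1187j
Node n2: branches {R2, R5, C2, R6, L3, R9} → V_2 = -0.02099+0.01928j
Node n3: branches {R3, R4, C2, L1} → V_3 = 0.0009643+0.0008005j
Node n4: branches {R1, R3, R4, R6, R8, C3, L3, R9, I2} → V_4 = 0.1308+0.1052j
Node n5: branches {R2, C1, R5, L2, C3, I1, I2} → V_5 = -0.09463-0.005027j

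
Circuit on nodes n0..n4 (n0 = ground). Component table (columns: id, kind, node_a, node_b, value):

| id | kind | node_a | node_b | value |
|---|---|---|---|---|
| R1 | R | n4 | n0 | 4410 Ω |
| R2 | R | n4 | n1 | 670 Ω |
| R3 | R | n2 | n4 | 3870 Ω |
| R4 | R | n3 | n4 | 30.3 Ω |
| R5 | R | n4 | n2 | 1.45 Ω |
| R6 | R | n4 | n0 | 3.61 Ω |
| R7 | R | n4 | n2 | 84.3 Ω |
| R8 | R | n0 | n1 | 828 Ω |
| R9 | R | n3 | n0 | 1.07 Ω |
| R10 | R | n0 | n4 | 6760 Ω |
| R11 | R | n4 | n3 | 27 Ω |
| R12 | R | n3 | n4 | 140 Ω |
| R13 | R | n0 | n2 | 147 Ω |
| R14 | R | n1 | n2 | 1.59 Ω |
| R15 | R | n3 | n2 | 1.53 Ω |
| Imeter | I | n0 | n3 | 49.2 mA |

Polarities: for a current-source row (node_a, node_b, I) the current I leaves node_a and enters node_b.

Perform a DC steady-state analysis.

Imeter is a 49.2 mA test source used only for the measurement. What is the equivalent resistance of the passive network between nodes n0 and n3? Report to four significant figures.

Apply KCL at each of the 4 non-ground nodes and solve the resulting linear system.
Node n1: branches {R2, R8, R14} → V_1 = 0.03486
Node n2: branches {R3, R5, R7, R13, R14, R15} → V_2 = 0.03495
Node n3: branches {R4, R9, R11, R12, R15, Imeter} → V_3 = 0.04449
Node n4: branches {R1, R2, R3, R4, R5, R6, R7, R10, R11, R12} → V_4 = 0.02648

R_eq = 0.9042 Ω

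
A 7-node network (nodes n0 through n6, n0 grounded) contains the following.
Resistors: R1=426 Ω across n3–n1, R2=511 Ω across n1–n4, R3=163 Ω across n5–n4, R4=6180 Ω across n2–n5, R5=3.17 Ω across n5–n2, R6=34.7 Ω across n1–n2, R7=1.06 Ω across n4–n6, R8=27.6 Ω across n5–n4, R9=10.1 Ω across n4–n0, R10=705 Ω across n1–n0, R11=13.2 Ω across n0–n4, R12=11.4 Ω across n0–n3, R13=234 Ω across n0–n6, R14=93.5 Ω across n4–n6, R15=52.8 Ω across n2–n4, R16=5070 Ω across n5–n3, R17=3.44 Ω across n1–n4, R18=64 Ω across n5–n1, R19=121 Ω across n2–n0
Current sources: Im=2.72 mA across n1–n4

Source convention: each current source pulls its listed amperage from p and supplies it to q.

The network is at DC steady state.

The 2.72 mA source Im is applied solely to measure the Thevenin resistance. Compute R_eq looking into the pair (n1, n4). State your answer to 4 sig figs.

R_eq = 3.095 Ω

MNA unknowns: 6 node voltages V₁..V_6
R1: Y=0.002347 on G[3,1]
R2: Y=0.001957 on G[1,4]
R3: Y=0.006135 on G[5,4]
R4: Y=0.0001618 on G[2,5]
R5: Y=0.3155 on G[5,2]
R6: Y=0.02882 on G[1,2]
R7: Y=0.9434 on G[4,6]
R8: Y=0.03623 on G[5,4]
R9: Y=0.09901 on G[4,0]
R10: Y=0.001418 on G[1,0]
R11: Y=0.07576 on G[0,4]
R12: Y=0.08772 on G[0,3]
R13: Y=0.004274 on G[0,6]
R14: Y=0.01070 on G[4,6]
R15: Y=0.01894 on G[2,4]
R16: Y=0.0001972 on G[5,3]
R17: Y=0.2907 on G[1,4]
R18: Y=0.01562 on G[5,1]
R19: Y=0.008264 on G[2,0]
Im: z[1]−=0.00272, z[4]+=0.00272
solve → V1=-0.008106, V2=-0.003076, V3=-0.0002171, V4=0.0003126, V5=-0.002901, V6=0.0003112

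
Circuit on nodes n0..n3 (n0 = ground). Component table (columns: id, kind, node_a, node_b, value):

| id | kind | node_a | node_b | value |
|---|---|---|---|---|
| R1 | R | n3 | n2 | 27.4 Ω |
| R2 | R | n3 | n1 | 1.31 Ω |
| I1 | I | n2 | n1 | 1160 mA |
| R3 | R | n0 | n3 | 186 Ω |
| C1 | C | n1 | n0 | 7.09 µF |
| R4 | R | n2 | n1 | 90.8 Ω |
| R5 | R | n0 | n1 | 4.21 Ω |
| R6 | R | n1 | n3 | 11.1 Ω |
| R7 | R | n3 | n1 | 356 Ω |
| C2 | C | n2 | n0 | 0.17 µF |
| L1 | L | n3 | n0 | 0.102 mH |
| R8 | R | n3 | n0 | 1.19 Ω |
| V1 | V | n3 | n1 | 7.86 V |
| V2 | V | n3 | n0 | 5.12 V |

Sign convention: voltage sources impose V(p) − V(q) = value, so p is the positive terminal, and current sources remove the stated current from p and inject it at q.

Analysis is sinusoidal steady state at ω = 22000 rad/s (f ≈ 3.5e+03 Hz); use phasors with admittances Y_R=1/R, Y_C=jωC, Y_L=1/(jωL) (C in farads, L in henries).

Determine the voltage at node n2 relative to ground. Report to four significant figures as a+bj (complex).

-20.99+1.652j V

Element admittances at ω=22000 rad/s:
  Y(R1) = 0.03650+0.000j S between n3,n2
  Y(R2) = 0.7634+0.000j S between n3,n1
  I1: injects 1.16 A into n1 (from n2)
  Y(R3) = 0.005376+0.000j S between n0,n3
  Y(C1) = 0.000+0.1560j S between n1,n0
  Y(R4) = 0.01101+0.000j S between n2,n1
  Y(R5) = 0.2375+0.000j S between n0,n1
  Y(R6) = 0.09009+0.000j S between n1,n3
  Y(R7) = 0.002809+0.000j S between n3,n1
  Y(C2) = 0.000+0.003740j S between n2,n0
  Y(L1) = 0.000-0.4456j S between n3,n0
  Y(R8) = 0.8403+0.000j S between n3,n0
  V1: constraint V(n3)−V(n1) = 7.86
  V2: constraint V(n3)−V(n0) = 5.12
Assemble and solve the 5×5 MNA system:
  V(n1)=-2.740+0.000j  V(n2)=-20.99+1.652j  V(n3)=5.120+0.000j
  i(V1)=-8.340-0.4456j  i(V2)=-3.673+2.788j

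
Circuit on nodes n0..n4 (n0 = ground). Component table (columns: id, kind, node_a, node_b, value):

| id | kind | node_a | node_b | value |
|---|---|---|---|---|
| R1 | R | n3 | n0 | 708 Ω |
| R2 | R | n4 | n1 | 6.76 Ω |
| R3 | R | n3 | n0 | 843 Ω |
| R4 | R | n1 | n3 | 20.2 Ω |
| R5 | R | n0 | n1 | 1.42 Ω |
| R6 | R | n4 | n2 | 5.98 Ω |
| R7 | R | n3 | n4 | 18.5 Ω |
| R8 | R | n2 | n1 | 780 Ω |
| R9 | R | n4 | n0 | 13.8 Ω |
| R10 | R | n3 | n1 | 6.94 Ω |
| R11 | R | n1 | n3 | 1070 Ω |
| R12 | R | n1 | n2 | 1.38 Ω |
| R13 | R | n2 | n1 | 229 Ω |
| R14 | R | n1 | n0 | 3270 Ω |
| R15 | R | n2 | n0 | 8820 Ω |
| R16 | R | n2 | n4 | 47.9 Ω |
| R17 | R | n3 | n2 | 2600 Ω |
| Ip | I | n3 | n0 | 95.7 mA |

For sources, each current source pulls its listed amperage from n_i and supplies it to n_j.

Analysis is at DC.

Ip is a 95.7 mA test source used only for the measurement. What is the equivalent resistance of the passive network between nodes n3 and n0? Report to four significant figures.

R_eq = 5.268 Ω

Element admittances at DC:
  Y(R1) = 0.001412 S between n3,n0
  Y(R2) = 0.1479 S between n4,n1
  Y(R3) = 0.001186 S between n3,n0
  Y(R4) = 0.04950 S between n1,n3
  Y(R5) = 0.7042 S between n0,n1
  Y(R6) = 0.1672 S between n4,n2
  Y(R7) = 0.05405 S between n3,n4
  Y(R8) = 0.001282 S between n2,n1
  Y(R9) = 0.07246 S between n4,n0
  Y(R10) = 0.1441 S between n3,n1
  Y(R11) = 0.0009346 S between n1,n3
  Y(R12) = 0.7246 S between n1,n2
  Y(R13) = 0.004367 S between n2,n1
  Y(R14) = 0.0003058 S between n1,n0
  Y(R15) = 0.0001134 S between n2,n0
  Y(R16) = 0.02088 S between n2,n4
  Y(R17) = 0.0003846 S between n3,n2
  Ip: injects 0.0957 A into n0 (from n3)
Assemble and solve the 4×4 MNA system:
  V(n1)=-0.1188  V(n2)=-0.1248  V(n3)=-0.5042  V(n4)=-0.1477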